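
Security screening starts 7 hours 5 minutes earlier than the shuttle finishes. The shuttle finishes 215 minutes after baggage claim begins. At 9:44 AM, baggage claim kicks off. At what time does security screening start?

6:14 AM

The shuttle ends at 9:44 AM + 215 min = 1:19 PM.
Security screening starts at 1:19 PM − 425 min = 6:14 AM.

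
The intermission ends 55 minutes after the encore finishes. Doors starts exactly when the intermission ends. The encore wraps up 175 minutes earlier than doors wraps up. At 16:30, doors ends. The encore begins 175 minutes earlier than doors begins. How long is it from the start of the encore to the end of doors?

The encore ends at 16:30 − 175 min = 13:35.
The intermission ends at 13:35 + 55 min = 14:30.
So doors starts at 14:30.
The encore starts at 14:30 − 175 min = 11:35.
From 11:35 to 16:30 is 295 minutes.

295 minutes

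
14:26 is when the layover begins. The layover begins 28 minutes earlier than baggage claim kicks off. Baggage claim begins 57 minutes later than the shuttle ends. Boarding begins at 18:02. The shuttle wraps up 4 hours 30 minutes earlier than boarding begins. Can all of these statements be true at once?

The shuttle ends at 18:02 − 270 min = 13:32.
Baggage claim starts at 13:32 + 57 min = 14:29.
The layover starts at 14:29 − 28 min = 14:01.
But the layover is also said to start at 14:26 — a 25-minute conflict.

No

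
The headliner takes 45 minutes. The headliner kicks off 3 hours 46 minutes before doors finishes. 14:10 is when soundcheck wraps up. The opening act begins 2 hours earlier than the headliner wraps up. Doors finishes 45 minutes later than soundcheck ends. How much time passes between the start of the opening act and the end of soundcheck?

Doors ends at 14:10 + 45 min = 14:55.
The headliner starts at 14:55 − 226 min = 11:09.
The headliner ends at 11:09 + 45 min = 11:54.
The opening act starts at 11:54 − 120 min = 09:54.
From 09:54 to 14:10 is 4 hours 16 minutes.

4 hours 16 minutes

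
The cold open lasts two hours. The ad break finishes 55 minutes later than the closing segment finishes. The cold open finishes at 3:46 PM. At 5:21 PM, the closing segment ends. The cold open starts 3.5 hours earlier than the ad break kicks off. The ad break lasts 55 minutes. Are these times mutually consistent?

No

The ad break ends at 5:21 PM + 55 min = 6:16 PM.
The ad break starts at 6:16 PM − 55 min = 5:21 PM.
The cold open starts at 5:21 PM − 210 min = 1:51 PM.
The cold open ends at 1:51 PM + 120 min = 3:51 PM.
But the cold open is also said to end at 3:46 PM — a 5-minute conflict.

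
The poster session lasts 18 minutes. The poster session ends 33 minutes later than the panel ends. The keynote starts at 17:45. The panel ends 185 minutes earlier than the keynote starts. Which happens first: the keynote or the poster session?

the poster session

The panel ends at 17:45 − 185 min = 14:40.
The poster session ends at 14:40 + 33 min = 15:13.
The poster session starts at 15:13 − 18 min = 14:55.
The keynote starts at 17:45 and the poster session starts at 14:55, so the poster session is first.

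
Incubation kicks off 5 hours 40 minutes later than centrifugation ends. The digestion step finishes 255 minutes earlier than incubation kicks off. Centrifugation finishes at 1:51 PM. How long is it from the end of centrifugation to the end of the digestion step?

Incubation starts at 1:51 PM + 340 min = 7:31 PM.
The digestion step ends at 7:31 PM − 255 min = 3:16 PM.
From 1:51 PM to 3:16 PM is 85 minutes.

85 minutes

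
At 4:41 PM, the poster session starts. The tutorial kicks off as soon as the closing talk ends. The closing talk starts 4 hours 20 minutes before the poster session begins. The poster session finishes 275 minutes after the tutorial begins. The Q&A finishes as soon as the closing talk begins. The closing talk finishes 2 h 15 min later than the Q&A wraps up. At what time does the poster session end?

7:11 PM

The closing talk starts at 4:41 PM − 260 min = 12:21 PM.
So the Q&A ends at 12:21 PM.
The closing talk ends at 12:21 PM + 135 min = 2:36 PM.
So the tutorial starts at 2:36 PM.
The poster session ends at 2:36 PM + 275 min = 7:11 PM.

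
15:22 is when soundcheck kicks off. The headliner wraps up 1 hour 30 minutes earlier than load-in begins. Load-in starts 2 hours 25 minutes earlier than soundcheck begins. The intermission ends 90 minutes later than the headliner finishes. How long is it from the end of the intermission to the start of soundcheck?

145 minutes

Load-in starts at 15:22 − 145 min = 12:57.
The headliner ends at 12:57 − 90 min = 11:27.
The intermission ends at 11:27 + 90 min = 12:57.
From 12:57 to 15:22 is 145 minutes.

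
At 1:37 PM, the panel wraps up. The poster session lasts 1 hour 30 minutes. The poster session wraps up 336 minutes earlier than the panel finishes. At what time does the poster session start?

6:31 AM

The poster session ends at 1:37 PM − 336 min = 8:01 AM.
The poster session starts at 8:01 AM − 90 min = 6:31 AM.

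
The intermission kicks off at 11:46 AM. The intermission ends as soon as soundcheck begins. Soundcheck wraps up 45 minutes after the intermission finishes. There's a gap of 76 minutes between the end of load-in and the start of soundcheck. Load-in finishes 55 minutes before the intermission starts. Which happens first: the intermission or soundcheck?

the intermission

Load-in ends at 11:46 AM − 55 min = 10:51 AM.
Soundcheck starts at 10:51 AM + 76 min = 12:07 PM.
The intermission starts at 11:46 AM and soundcheck starts at 12:07 PM, so the intermission is first.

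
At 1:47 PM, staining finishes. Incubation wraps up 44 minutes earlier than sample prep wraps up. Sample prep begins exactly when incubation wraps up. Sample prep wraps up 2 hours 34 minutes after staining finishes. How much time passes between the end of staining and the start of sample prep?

1 h 50 min

Sample prep ends at 1:47 PM + 154 min = 4:21 PM.
Incubation ends at 4:21 PM − 44 min = 3:37 PM.
So sample prep starts at 3:37 PM.
From 1:47 PM to 3:37 PM is 1 h 50 min.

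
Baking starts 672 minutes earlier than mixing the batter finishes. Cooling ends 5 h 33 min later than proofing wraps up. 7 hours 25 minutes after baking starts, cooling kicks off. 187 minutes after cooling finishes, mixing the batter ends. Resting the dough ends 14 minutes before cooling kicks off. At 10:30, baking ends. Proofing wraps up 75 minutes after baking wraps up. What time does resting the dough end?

Proofing ends at 10:30 + 75 min = 11:45.
Cooling ends at 11:45 + 333 min = 17:18.
Mixing the batter ends at 17:18 + 187 min = 20:25.
Baking starts at 20:25 − 672 min = 09:13.
Cooling starts at 09:13 + 445 min = 16:38.
Resting the dough ends at 16:38 − 14 min = 16:24.

16:24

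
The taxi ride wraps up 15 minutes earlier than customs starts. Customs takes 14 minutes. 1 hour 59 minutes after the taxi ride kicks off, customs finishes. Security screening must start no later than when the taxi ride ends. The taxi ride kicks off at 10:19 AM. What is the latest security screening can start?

11:49 AM

Customs ends at 10:19 AM + 119 min = 12:18 PM.
Customs starts at 12:18 PM − 14 min = 12:04 PM.
The taxi ride ends at 12:04 PM − 15 min = 11:49 AM.
Security screening is bounded by the taxi ride, so the latest it can start is 11:49 AM.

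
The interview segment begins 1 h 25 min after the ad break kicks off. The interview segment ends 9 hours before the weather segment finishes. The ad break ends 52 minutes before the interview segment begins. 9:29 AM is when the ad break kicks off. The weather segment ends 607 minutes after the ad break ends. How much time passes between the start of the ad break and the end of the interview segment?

The interview segment starts at 9:29 AM + 85 min = 10:54 AM.
The ad break ends at 10:54 AM − 52 min = 10:02 AM.
The weather segment ends at 10:02 AM + 607 min = 8:09 PM.
The interview segment ends at 8:09 PM − 540 min = 11:09 AM.
From 9:29 AM to 11:09 AM is 1 h 40 min.

1 h 40 min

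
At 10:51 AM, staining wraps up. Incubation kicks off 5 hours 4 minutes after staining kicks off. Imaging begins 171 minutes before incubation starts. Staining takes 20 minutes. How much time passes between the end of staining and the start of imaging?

1 hour 53 minutes

Staining starts at 10:51 AM − 20 min = 10:31 AM.
Incubation starts at 10:31 AM + 304 min = 3:35 PM.
Imaging starts at 3:35 PM − 171 min = 12:44 PM.
From 10:51 AM to 12:44 PM is 1 hour 53 minutes.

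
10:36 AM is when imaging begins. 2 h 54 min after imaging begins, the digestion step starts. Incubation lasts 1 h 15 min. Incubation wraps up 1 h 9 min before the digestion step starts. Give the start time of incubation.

The digestion step starts at 10:36 AM + 174 min = 1:30 PM.
Incubation ends at 1:30 PM − 69 min = 12:21 PM.
Incubation starts at 12:21 PM − 75 min = 11:06 AM.

11:06 AM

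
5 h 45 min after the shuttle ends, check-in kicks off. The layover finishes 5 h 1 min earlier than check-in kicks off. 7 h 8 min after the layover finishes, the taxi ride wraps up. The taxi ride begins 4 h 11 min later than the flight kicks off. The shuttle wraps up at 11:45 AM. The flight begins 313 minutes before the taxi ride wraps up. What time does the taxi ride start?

6:35 PM

Check-in starts at 11:45 AM + 345 min = 5:30 PM.
The layover ends at 5:30 PM − 301 min = 12:29 PM.
The taxi ride ends at 12:29 PM + 428 min = 7:37 PM.
The flight starts at 7:37 PM − 313 min = 2:24 PM.
The taxi ride starts at 2:24 PM + 251 min = 6:35 PM.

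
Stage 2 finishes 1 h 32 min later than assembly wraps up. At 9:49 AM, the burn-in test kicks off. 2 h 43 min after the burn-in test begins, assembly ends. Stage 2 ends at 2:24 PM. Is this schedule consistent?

Assembly ends at 9:49 AM + 163 min = 12:32 PM.
Stage 2 ends at 12:32 PM + 92 min = 2:04 PM.
But stage 2 is also said to end at 2:24 PM — a 20-minute conflict.

No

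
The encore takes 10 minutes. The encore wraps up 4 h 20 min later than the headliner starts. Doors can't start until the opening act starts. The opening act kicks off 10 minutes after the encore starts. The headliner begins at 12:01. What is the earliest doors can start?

16:21

The encore ends at 12:01 + 260 min = 16:21.
The encore starts at 16:21 − 10 min = 16:11.
The opening act starts at 16:11 + 10 min = 16:21.
Doors is bounded by the opening act, so the earliest it can start is 16:21.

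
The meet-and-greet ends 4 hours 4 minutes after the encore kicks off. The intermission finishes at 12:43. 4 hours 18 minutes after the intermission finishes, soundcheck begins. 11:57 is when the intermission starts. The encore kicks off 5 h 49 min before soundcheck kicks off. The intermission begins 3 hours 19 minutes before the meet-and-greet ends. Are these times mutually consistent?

Yes

Soundcheck starts at 12:43 + 258 min = 17:01.
The encore starts at 17:01 − 349 min = 11:12.
The meet-and-greet ends at 11:12 + 244 min = 15:16.
The intermission starts at 15:16 − 199 min = 11:57.
That matches the stated 11:57, so the schedule is consistent.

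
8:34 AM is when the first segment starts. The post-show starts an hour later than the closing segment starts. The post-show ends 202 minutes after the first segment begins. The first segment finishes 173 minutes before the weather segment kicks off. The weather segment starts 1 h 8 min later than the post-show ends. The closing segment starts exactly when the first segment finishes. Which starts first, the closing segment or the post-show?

The post-show ends at 8:34 AM + 202 min = 11:56 AM.
The weather segment starts at 11:56 AM + 68 min = 1:04 PM.
The first segment ends at 1:04 PM − 173 min = 10:11 AM.
So the closing segment starts at 10:11 AM.
The post-show starts at 10:11 AM + 60 min = 11:11 AM.
The closing segment starts at 10:11 AM and the post-show starts at 11:11 AM, so the closing segment is first.

the closing segment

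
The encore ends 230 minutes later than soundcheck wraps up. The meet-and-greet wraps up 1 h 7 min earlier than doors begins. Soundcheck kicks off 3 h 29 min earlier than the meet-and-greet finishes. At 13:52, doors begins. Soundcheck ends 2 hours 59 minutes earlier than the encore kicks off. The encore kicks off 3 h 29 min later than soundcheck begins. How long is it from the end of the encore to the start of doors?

16 minutes

The meet-and-greet ends at 13:52 − 67 min = 12:45.
Soundcheck starts at 12:45 − 209 min = 09:16.
The encore starts at 09:16 + 209 min = 12:45.
Soundcheck ends at 12:45 − 179 min = 09:46.
The encore ends at 09:46 + 230 min = 13:36.
From 13:36 to 13:52 is 16 minutes.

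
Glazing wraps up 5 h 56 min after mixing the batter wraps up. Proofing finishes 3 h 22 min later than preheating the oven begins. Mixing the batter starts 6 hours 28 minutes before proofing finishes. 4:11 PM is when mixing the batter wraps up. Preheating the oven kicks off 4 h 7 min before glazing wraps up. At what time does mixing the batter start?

Glazing ends at 4:11 PM + 356 min = 10:07 PM.
Preheating the oven starts at 10:07 PM − 247 min = 6:00 PM.
Proofing ends at 6:00 PM + 202 min = 9:22 PM.
Mixing the batter starts at 9:22 PM − 388 min = 2:54 PM.

2:54 PM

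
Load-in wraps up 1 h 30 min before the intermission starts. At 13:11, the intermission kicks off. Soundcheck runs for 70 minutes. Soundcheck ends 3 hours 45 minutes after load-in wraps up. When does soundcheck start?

Load-in ends at 13:11 − 90 min = 11:41.
Soundcheck ends at 11:41 + 225 min = 15:26.
Soundcheck starts at 15:26 − 70 min = 14:16.

14:16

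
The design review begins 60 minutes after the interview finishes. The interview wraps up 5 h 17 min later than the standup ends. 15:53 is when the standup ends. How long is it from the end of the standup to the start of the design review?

6 h 17 min

The interview ends at 15:53 + 317 min = 21:10.
The design review starts at 21:10 + 60 min = 22:10.
From 15:53 to 22:10 is 6 h 17 min.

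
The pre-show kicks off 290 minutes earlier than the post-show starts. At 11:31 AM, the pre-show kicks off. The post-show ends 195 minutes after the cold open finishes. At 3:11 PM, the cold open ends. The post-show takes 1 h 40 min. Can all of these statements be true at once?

No

The post-show ends at 3:11 PM + 195 min = 6:26 PM.
The post-show starts at 6:26 PM − 100 min = 4:46 PM.
The pre-show starts at 4:46 PM − 290 min = 11:56 AM.
But the pre-show is also said to start at 11:31 AM — a 25-minute conflict.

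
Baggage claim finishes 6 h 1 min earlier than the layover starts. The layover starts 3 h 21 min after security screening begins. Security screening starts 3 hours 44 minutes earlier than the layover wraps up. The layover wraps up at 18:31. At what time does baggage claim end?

Security screening starts at 18:31 − 224 min = 14:47.
The layover starts at 14:47 + 201 min = 18:08.
Baggage claim ends at 18:08 − 361 min = 12:07.

12:07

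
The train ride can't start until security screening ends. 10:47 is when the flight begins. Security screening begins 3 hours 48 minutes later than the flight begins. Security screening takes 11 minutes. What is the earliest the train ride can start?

Security screening starts at 10:47 + 228 min = 14:35.
Security screening ends at 14:35 + 11 min = 14:46.
The train ride is bounded by security screening, so the earliest it can start is 14:46.

14:46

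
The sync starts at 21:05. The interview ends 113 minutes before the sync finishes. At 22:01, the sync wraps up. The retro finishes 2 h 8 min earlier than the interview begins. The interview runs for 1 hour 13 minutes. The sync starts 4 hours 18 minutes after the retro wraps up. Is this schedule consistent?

Yes

The interview ends at 22:01 − 113 min = 20:08.
The interview starts at 20:08 − 73 min = 18:55.
The retro ends at 18:55 − 128 min = 16:47.
The sync starts at 16:47 + 258 min = 21:05.
That matches the stated 21:05, so the schedule is consistent.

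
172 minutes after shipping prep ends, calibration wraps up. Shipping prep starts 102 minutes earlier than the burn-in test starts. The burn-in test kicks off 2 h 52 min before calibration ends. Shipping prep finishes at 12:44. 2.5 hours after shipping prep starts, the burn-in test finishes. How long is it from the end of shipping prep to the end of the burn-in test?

48 minutes

Calibration ends at 12:44 + 172 min = 15:36.
The burn-in test starts at 15:36 − 172 min = 12:44.
Shipping prep starts at 12:44 − 102 min = 11:02.
The burn-in test ends at 11:02 + 150 min = 13:32.
From 12:44 to 13:32 is 48 minutes.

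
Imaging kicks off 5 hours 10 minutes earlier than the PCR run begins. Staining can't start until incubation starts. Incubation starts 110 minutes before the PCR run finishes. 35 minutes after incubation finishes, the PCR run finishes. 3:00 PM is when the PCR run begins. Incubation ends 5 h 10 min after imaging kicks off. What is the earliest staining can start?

Imaging starts at 3:00 PM − 310 min = 9:50 AM.
Incubation ends at 9:50 AM + 310 min = 3:00 PM.
The PCR run ends at 3:00 PM + 35 min = 3:35 PM.
Incubation starts at 3:35 PM − 110 min = 1:45 PM.
Staining is bounded by incubation, so the earliest it can start is 1:45 PM.

1:45 PM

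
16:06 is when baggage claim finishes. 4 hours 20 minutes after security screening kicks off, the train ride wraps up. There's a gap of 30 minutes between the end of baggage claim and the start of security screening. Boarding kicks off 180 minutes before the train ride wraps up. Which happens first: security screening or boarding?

security screening

Security screening starts at 16:06 + 30 min = 16:36.
The train ride ends at 16:36 + 260 min = 20:56.
Boarding starts at 20:56 − 180 min = 17:56.
Security screening starts at 16:36 and boarding starts at 17:56, so security screening is first.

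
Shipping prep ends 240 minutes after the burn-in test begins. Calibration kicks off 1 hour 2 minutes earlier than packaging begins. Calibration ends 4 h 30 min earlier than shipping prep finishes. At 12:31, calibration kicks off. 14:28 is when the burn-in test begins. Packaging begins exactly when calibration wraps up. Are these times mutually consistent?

Shipping prep ends at 14:28 + 240 min = 18:28.
Calibration ends at 18:28 − 270 min = 13:58.
So packaging starts at 13:58.
Calibration starts at 13:58 − 62 min = 12:56.
But calibration is also said to start at 12:31 — a 25-minute conflict.

No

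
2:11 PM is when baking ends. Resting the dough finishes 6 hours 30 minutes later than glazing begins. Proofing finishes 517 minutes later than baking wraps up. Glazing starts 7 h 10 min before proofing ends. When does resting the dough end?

Proofing ends at 2:11 PM + 517 min = 10:48 PM.
Glazing starts at 10:48 PM − 430 min = 3:38 PM.
Resting the dough ends at 3:38 PM + 390 min = 10:08 PM.

10:08 PM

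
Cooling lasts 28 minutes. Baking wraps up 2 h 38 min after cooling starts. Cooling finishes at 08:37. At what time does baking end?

10:47

Cooling starts at 08:37 − 28 min = 08:09.
Baking ends at 08:09 + 158 min = 10:47.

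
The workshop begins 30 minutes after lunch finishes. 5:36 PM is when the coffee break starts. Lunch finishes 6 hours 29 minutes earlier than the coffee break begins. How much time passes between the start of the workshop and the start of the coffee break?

359 minutes

Lunch ends at 5:36 PM − 389 min = 11:07 AM.
The workshop starts at 11:07 AM + 30 min = 11:37 AM.
From 11:37 AM to 5:36 PM is 359 minutes.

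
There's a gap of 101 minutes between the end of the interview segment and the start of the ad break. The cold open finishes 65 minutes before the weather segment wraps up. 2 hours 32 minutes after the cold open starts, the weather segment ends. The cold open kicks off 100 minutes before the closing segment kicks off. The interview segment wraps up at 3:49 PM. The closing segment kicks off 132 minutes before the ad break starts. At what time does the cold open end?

3:05 PM

The ad break starts at 3:49 PM + 101 min = 5:30 PM.
The closing segment starts at 5:30 PM − 132 min = 3:18 PM.
The cold open starts at 3:18 PM − 100 min = 1:38 PM.
The weather segment ends at 1:38 PM + 152 min = 4:10 PM.
The cold open ends at 4:10 PM − 65 min = 3:05 PM.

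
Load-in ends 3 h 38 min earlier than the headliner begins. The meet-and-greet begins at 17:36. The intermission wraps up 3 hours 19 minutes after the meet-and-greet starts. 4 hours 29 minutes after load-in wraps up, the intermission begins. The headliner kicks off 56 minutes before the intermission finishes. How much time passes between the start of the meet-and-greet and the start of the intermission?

194 minutes

The intermission ends at 17:36 + 199 min = 20:55.
The headliner starts at 20:55 − 56 min = 19:59.
Load-in ends at 19:59 − 218 min = 16:21.
The intermission starts at 16:21 + 269 min = 20:50.
From 17:36 to 20:50 is 194 minutes.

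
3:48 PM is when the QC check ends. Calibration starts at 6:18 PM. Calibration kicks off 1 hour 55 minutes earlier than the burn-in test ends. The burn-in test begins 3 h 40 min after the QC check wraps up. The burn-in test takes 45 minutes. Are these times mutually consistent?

Yes

The burn-in test starts at 3:48 PM + 220 min = 7:28 PM.
The burn-in test ends at 7:28 PM + 45 min = 8:13 PM.
Calibration starts at 8:13 PM − 115 min = 6:18 PM.
That matches the stated 6:18 PM, so the schedule is consistent.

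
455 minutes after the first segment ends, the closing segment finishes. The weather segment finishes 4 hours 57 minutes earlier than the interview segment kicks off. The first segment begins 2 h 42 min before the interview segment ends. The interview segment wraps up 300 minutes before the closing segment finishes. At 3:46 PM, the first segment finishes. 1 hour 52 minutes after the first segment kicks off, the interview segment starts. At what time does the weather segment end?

The closing segment ends at 3:46 PM + 455 min = 11:21 PM.
The interview segment ends at 11:21 PM − 300 min = 6:21 PM.
The first segment starts at 6:21 PM − 162 min = 3:39 PM.
The interview segment starts at 3:39 PM + 112 min = 5:31 PM.
The weather segment ends at 5:31 PM − 297 min = 12:34 PM.

12:34 PM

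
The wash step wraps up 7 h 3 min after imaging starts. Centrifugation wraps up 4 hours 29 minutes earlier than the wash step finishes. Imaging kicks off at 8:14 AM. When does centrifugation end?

10:48 AM

The wash step ends at 8:14 AM + 423 min = 3:17 PM.
Centrifugation ends at 3:17 PM − 269 min = 10:48 AM.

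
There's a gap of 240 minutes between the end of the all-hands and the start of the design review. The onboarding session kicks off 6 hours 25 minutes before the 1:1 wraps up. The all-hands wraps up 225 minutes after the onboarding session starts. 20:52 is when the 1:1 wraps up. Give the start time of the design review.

22:12

The onboarding session starts at 20:52 − 385 min = 14:27.
The all-hands ends at 14:27 + 225 min = 18:12.
The design review starts at 18:12 + 240 min = 22:12.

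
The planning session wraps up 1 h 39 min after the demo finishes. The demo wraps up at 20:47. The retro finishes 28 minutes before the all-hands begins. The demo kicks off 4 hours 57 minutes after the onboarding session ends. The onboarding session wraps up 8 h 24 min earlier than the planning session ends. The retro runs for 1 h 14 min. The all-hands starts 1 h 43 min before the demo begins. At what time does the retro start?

15:34

The planning session ends at 20:47 + 99 min = 22:26.
The onboarding session ends at 22:26 − 504 min = 14:02.
The demo starts at 14:02 + 297 min = 18:59.
The all-hands starts at 18:59 − 103 min = 17:16.
The retro ends at 17:16 − 28 min = 16:48.
The retro starts at 16:48 − 74 min = 15:34.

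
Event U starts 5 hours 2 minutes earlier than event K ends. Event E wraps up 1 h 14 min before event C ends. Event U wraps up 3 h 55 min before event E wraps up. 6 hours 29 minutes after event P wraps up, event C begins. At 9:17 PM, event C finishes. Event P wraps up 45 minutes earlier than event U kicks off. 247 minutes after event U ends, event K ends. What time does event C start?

8:57 PM

Event E ends at 9:17 PM − 74 min = 8:03 PM.
Event U ends at 8:03 PM − 235 min = 4:08 PM.
Event K ends at 4:08 PM + 247 min = 8:15 PM.
Event U starts at 8:15 PM − 302 min = 3:13 PM.
Event P ends at 3:13 PM − 45 min = 2:28 PM.
Event C starts at 2:28 PM + 389 min = 8:57 PM.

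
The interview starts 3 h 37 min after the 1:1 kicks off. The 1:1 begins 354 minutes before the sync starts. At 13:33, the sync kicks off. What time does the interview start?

11:16

The 1:1 starts at 13:33 − 354 min = 07:39.
The interview starts at 07:39 + 217 min = 11:16.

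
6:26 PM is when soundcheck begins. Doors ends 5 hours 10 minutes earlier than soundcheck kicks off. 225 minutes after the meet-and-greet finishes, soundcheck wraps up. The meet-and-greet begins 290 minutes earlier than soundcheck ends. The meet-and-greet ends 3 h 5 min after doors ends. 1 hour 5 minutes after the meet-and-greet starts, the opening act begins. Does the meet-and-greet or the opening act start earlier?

Doors ends at 6:26 PM − 310 min = 1:16 PM.
The meet-and-greet ends at 1:16 PM + 185 min = 4:21 PM.
Soundcheck ends at 4:21 PM + 225 min = 8:06 PM.
The meet-and-greet starts at 8:06 PM − 290 min = 3:16 PM.
The opening act starts at 3:16 PM + 65 min = 4:21 PM.
The meet-and-greet starts at 3:16 PM and the opening act starts at 4:21 PM, so the meet-and-greet is first.

the meet-and-greet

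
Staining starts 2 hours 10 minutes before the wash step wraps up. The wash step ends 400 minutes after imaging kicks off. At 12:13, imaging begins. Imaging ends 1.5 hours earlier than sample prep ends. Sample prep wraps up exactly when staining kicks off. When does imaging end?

15:13

The wash step ends at 12:13 + 400 min = 18:53.
Staining starts at 18:53 − 130 min = 16:43.
So sample prep ends at 16:43.
Imaging ends at 16:43 − 90 min = 15:13.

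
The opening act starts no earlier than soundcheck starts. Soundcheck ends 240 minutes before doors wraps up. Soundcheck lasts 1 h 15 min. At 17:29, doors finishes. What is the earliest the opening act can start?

12:14

Soundcheck ends at 17:29 − 240 min = 13:29.
Soundcheck starts at 13:29 − 75 min = 12:14.
The opening act is bounded by soundcheck, so the earliest it can start is 12:14.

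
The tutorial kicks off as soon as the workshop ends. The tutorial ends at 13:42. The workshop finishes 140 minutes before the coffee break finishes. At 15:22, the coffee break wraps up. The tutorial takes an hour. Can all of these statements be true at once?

No

The workshop ends at 15:22 − 140 min = 13:02.
So the tutorial starts at 13:02.
The tutorial ends at 13:02 + 60 min = 14:02.
But the tutorial is also said to end at 13:42 — a 20-minute conflict.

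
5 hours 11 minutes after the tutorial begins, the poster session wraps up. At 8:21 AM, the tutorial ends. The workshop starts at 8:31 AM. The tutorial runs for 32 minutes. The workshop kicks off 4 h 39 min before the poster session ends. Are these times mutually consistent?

No

The tutorial starts at 8:21 AM − 32 min = 7:49 AM.
The poster session ends at 7:49 AM + 311 min = 1:00 PM.
The workshop starts at 1:00 PM − 279 min = 8:21 AM.
But the workshop is also said to start at 8:31 AM — a 10-minute conflict.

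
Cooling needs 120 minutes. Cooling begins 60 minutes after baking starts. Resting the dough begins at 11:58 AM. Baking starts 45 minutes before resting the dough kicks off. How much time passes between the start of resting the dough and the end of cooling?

Baking starts at 11:58 AM − 45 min = 11:13 AM.
Cooling starts at 11:13 AM + 60 min = 12:13 PM.
Cooling ends at 12:13 PM + 120 min = 2:13 PM.
From 11:58 AM to 2:13 PM is 2 h 15 min.

2 h 15 min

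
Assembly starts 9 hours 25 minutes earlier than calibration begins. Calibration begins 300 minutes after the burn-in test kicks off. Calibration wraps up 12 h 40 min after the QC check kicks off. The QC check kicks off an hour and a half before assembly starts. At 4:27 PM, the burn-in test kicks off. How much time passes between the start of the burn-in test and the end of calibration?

6 hours 45 minutes

Calibration starts at 4:27 PM + 300 min = 9:27 PM.
Assembly starts at 9:27 PM − 565 min = 12:02 PM.
The QC check starts at 12:02 PM − 90 min = 10:32 AM.
Calibration ends at 10:32 AM + 760 min = 11:12 PM.
From 4:27 PM to 11:12 PM is 6 hours 45 minutes.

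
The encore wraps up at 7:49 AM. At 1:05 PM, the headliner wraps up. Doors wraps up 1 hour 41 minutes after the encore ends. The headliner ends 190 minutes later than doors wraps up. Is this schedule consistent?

Doors ends at 7:49 AM + 101 min = 9:30 AM.
The headliner ends at 9:30 AM + 190 min = 12:40 PM.
But the headliner is also said to end at 1:05 PM — a 25-minute conflict.

No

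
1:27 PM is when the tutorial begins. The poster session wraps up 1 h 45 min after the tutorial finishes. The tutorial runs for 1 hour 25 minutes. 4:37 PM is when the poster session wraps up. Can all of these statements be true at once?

The tutorial ends at 1:27 PM + 85 min = 2:52 PM.
The poster session ends at 2:52 PM + 105 min = 4:37 PM.
That matches the stated 4:37 PM, so the schedule is consistent.

Yes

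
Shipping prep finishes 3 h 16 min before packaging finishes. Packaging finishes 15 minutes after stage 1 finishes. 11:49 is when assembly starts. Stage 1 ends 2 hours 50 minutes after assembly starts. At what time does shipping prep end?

Stage 1 ends at 11:49 + 170 min = 14:39.
Packaging ends at 14:39 + 15 min = 14:54.
Shipping prep ends at 14:54 − 196 min = 11:38.

11:38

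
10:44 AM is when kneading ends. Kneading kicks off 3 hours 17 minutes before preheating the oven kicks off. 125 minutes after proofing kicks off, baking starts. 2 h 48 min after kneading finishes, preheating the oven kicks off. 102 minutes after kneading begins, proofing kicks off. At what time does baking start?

2:02 PM

Preheating the oven starts at 10:44 AM + 168 min = 1:32 PM.
Kneading starts at 1:32 PM − 197 min = 10:15 AM.
Proofing starts at 10:15 AM + 102 min = 11:57 AM.
Baking starts at 11:57 AM + 125 min = 2:02 PM.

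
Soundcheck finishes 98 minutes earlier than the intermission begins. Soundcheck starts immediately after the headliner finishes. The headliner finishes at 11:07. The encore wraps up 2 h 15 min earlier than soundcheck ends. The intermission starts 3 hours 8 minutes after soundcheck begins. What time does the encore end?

10:22

Soundcheck starts at 11:07.
The intermission starts at 11:07 + 188 min = 14:15.
Soundcheck ends at 14:15 − 98 min = 12:37.
The encore ends at 12:37 − 135 min = 10:22.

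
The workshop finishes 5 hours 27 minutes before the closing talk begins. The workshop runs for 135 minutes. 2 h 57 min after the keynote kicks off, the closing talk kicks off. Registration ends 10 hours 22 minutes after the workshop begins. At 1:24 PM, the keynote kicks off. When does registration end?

7:01 PM

The closing talk starts at 1:24 PM + 177 min = 4:21 PM.
The workshop ends at 4:21 PM − 327 min = 10:54 AM.
The workshop starts at 10:54 AM − 135 min = 8:39 AM.
Registration ends at 8:39 AM + 622 min = 7:01 PM.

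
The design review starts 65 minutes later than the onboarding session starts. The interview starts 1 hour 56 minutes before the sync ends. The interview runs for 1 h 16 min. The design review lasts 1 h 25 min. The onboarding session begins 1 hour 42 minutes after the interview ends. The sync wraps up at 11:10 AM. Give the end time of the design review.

2:42 PM

The interview starts at 11:10 AM − 116 min = 9:14 AM.
The interview ends at 9:14 AM + 76 min = 10:30 AM.
The onboarding session starts at 10:30 AM + 102 min = 12:12 PM.
The design review starts at 12:12 PM + 65 min = 1:17 PM.
The design review ends at 1:17 PM + 85 min = 2:42 PM.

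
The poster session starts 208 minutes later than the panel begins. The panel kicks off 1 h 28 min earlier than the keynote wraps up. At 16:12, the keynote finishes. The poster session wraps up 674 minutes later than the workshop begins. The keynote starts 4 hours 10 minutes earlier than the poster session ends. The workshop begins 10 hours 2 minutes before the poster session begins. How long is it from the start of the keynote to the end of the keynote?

The panel starts at 16:12 − 88 min = 14:44.
The poster session starts at 14:44 + 208 min = 18:12.
The workshop starts at 18:12 − 602 min = 08:10.
The poster session ends at 08:10 + 674 min = 19:24.
The keynote starts at 19:24 − 250 min = 15:14.
From 15:14 to 16:12 is 58 minutes.

58 minutes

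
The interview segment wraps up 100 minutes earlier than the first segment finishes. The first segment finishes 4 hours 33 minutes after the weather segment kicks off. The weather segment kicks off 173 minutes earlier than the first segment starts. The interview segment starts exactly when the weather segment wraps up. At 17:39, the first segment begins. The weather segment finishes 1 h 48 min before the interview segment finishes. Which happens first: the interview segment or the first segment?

the interview segment

The weather segment starts at 17:39 − 173 min = 14:46.
The first segment ends at 14:46 + 273 min = 19:19.
The interview segment ends at 19:19 − 100 min = 17:39.
The weather segment ends at 17:39 − 108 min = 15:51.
So the interview segment starts at 15:51.
The interview segment starts at 15:51 and the first segment starts at 17:39, so the interview segment is first.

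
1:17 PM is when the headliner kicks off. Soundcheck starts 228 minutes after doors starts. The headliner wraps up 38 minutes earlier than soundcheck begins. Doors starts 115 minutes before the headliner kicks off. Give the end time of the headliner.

2:32 PM

Doors starts at 1:17 PM − 115 min = 11:22 AM.
Soundcheck starts at 11:22 AM + 228 min = 3:10 PM.
The headliner ends at 3:10 PM − 38 min = 2:32 PM.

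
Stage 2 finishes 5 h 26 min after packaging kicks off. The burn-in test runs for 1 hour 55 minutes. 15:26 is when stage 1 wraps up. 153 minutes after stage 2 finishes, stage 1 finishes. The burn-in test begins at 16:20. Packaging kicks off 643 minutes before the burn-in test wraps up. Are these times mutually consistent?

The burn-in test ends at 16:20 + 115 min = 18:15.
Packaging starts at 18:15 − 643 min = 07:32.
Stage 2 ends at 07:32 + 326 min = 12:58.
Stage 1 ends at 12:58 + 153 min = 15:31.
But stage 1 is also said to end at 15:26 — a 5-minute conflict.

No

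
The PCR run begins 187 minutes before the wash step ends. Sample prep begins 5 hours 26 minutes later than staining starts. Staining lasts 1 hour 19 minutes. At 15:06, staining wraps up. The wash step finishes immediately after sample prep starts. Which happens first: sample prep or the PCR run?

the PCR run

Staining starts at 15:06 − 79 min = 13:47.
Sample prep starts at 13:47 + 326 min = 19:13.
So the wash step ends at 19:13.
The PCR run starts at 19:13 − 187 min = 16:06.
Sample prep starts at 19:13 and the PCR run starts at 16:06, so the PCR run is first.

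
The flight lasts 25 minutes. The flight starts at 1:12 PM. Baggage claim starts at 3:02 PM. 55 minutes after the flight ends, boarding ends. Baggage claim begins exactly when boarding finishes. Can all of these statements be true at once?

The flight ends at 1:12 PM + 25 min = 1:37 PM.
Boarding ends at 1:37 PM + 55 min = 2:32 PM.
So baggage claim starts at 2:32 PM.
But baggage claim is also said to start at 3:02 PM — a 30-minute conflict.

No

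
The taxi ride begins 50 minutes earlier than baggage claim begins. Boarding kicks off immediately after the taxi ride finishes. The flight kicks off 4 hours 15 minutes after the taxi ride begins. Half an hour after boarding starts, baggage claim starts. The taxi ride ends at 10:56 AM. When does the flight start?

Boarding starts at 10:56 AM.
Baggage claim starts at 10:56 AM + 30 min = 11:26 AM.
The taxi ride starts at 11:26 AM − 50 min = 10:36 AM.
The flight starts at 10:36 AM + 255 min = 2:51 PM.

2:51 PM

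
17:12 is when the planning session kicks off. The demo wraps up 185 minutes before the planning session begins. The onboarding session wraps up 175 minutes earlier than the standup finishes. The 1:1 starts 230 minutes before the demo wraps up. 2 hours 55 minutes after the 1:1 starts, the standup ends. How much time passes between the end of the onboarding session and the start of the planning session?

6 hours 55 minutes

The demo ends at 17:12 − 185 min = 14:07.
The 1:1 starts at 14:07 − 230 min = 10:17.
The standup ends at 10:17 + 175 min = 13:12.
The onboarding session ends at 13:12 − 175 min = 10:17.
From 10:17 to 17:12 is 6 hours 55 minutes.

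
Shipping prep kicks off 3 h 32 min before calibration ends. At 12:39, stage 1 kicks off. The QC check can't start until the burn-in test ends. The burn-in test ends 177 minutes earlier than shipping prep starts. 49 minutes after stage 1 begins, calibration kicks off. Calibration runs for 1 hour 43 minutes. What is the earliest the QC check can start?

08:42

Calibration starts at 12:39 + 49 min = 13:28.
Calibration ends at 13:28 + 103 min = 15:11.
Shipping prep starts at 15:11 − 212 min = 11:39.
The burn-in test ends at 11:39 − 177 min = 08:42.
The QC check is bounded by the burn-in test, so the earliest it can start is 08:42.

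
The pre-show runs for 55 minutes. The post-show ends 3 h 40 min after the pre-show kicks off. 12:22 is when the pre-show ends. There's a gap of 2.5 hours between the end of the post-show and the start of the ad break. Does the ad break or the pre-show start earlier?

The pre-show starts at 12:22 − 55 min = 11:27.
The post-show ends at 11:27 + 220 min = 15:07.
The ad break starts at 15:07 + 150 min = 17:37.
The ad break starts at 17:37 and the pre-show starts at 11:27, so the pre-show is first.

the pre-show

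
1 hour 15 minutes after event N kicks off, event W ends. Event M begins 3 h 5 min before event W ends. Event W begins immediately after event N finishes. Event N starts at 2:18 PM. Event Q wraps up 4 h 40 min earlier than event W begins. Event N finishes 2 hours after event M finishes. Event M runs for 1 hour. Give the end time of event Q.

Event W ends at 2:18 PM + 75 min = 3:33 PM.
Event M starts at 3:33 PM − 185 min = 12:28 PM.
Event M ends at 12:28 PM + 60 min = 1:28 PM.
Event N ends at 1:28 PM + 120 min = 3:28 PM.
So event W starts at 3:28 PM.
Event Q ends at 3:28 PM − 280 min = 10:48 AM.

10:48 AM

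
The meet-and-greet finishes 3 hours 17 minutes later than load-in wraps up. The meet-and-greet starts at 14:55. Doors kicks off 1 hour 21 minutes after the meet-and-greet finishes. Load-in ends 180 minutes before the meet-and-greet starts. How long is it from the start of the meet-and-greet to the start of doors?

Load-in ends at 14:55 − 180 min = 11:55.
The meet-and-greet ends at 11:55 + 197 min = 15:12.
Doors starts at 15:12 + 81 min = 16:33.
From 14:55 to 16:33 is 1 h 38 min.

1 h 38 min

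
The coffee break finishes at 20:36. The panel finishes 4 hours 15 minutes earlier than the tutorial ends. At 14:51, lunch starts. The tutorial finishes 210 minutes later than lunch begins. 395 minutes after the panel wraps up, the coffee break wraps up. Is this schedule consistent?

No

The tutorial ends at 14:51 + 210 min = 18:21.
The panel ends at 18:21 − 255 min = 14:06.
The coffee break ends at 14:06 + 395 min = 20:41.
But the coffee break is also said to end at 20:36 — a 5-minute conflict.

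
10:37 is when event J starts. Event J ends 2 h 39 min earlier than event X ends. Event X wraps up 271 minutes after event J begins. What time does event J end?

Event X ends at 10:37 + 271 min = 15:08.
Event J ends at 15:08 − 159 min = 12:29.

12:29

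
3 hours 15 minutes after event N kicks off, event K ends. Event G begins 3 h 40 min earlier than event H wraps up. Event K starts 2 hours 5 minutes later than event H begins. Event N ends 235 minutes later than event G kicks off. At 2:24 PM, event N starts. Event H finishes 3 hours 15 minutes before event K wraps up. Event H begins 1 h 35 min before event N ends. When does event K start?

Event K ends at 2:24 PM + 195 min = 5:39 PM.
Event H ends at 5:39 PM − 195 min = 2:24 PM.
Event G starts at 2:24 PM − 220 min = 10:44 AM.
Event N ends at 10:44 AM + 235 min = 2:39 PM.
Event H starts at 2:39 PM − 95 min = 1:04 PM.
Event K starts at 1:04 PM + 125 min = 3:09 PM.

3:09 PM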